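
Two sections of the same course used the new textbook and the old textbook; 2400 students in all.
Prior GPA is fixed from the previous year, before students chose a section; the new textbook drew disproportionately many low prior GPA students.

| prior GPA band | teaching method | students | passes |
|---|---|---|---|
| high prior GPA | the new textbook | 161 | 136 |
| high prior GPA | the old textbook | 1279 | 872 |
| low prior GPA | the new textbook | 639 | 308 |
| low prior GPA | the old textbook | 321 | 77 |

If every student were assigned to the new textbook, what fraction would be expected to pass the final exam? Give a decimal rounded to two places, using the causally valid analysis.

the new textbook is higher inside every prior GPA band stratum but the old textbook is higher in aggregate. Whether to stratify depends on how prior GPA band relates to the teaching method.
Here prior GPA band is a common cause — it drives both which teaching method a case falls under and the outcome. The crude comparison mixes populations; the stratum-specific rates are the causally relevant ones.
Standardising the new textbook to the population prior GPA band mix: 0.600·136/161 + 0.400·308/639 = 0.700.

0.70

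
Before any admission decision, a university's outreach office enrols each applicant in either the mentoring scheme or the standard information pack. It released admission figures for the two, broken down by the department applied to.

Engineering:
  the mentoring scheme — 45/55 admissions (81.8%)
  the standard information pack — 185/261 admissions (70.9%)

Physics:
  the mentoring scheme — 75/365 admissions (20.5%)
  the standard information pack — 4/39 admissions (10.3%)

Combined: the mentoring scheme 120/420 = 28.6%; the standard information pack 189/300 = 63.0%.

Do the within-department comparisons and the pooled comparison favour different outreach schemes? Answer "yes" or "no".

yes

Within each department level (Engineering 81.8% vs 70.9%; Physics 20.5% vs 10.3%), the mentoring scheme has the higher rate every time. Pooled: 28.6% vs 63.0% — the standard information pack has the higher rate overall. The two comparisons disagree.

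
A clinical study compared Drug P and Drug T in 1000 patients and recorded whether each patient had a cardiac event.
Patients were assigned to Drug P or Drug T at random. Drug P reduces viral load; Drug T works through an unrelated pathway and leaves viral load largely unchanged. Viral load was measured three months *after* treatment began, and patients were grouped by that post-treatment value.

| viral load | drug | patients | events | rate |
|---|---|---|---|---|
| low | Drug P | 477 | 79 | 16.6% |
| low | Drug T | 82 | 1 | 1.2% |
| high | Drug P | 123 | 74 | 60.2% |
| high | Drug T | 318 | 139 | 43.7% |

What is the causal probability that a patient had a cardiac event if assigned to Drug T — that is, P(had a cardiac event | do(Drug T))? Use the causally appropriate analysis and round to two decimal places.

0.35

Drug T is lower inside every viral load stratum but Drug P is lower in aggregate. Whether to stratify depends on how viral load relates to the drug.
Stratifying would compare drugs among patients the drugs themselves sorted into viral load groups — a form of selection on an intermediate. The unconditioned pooled rates give the total causal effect.
So P(outcome | do(Drug T)) is just the pooled rate for Drug T: 140/400 = 0.350.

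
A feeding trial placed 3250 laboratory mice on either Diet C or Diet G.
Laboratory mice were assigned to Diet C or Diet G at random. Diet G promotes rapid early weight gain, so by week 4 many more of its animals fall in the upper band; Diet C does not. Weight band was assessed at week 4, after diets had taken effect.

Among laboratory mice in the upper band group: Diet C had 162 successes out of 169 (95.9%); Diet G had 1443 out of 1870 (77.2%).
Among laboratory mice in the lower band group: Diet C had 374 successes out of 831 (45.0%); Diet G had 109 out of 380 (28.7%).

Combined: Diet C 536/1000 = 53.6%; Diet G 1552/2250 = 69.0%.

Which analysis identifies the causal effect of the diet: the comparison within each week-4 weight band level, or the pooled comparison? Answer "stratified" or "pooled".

Within every week-4 weight band level Diet C has the higher rate, yet pooled Diet G does — Simpson's reversal.
The distribution of week-4 weight band is itself part of what the diet does — it is an intermediate outcome. Holding it fixed would remove that part of the effect; the total effect is the pooled difference.
Pooled: Diet C 53.6% vs Diet G 69.0%; Diet G is higher overall.

pooled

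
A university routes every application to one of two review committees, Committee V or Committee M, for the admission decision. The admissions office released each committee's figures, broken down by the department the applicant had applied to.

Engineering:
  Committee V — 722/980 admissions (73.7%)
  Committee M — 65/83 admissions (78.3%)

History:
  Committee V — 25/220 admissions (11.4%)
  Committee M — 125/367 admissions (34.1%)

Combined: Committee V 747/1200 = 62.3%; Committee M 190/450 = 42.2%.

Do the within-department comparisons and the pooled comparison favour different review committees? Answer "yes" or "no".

Within each department level (Engineering 73.7% vs 78.3%; History 11.4% vs 34.1%), Committee M has the higher rate every time. Pooled: 62.3% vs 42.2% — Committee V has the higher rate overall. The two comparisons disagree.

yes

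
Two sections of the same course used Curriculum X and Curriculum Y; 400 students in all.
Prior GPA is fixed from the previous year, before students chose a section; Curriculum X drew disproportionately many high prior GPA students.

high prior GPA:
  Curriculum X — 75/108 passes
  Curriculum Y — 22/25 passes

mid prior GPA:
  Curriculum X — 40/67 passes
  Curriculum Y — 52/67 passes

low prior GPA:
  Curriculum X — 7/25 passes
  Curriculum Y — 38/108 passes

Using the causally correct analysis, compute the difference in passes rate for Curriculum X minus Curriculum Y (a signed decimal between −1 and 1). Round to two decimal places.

Curriculum Y is higher inside every prior GPA band stratum but Curriculum X is higher in aggregate. Whether to stratify depends on how prior GPA band relates to the teaching method.
Here prior GPA band is a common cause — it drives both which teaching method a case falls under and the outcome. The crude comparison mixes populations; the stratum-specific rates are the causally relevant ones.
Adjusting over the population distribution of prior GPA band: 0.333·(0.694−0.880) + 0.335·(0.597−0.776) + 0.333·(0.280−0.352) = -0.146.

-0.15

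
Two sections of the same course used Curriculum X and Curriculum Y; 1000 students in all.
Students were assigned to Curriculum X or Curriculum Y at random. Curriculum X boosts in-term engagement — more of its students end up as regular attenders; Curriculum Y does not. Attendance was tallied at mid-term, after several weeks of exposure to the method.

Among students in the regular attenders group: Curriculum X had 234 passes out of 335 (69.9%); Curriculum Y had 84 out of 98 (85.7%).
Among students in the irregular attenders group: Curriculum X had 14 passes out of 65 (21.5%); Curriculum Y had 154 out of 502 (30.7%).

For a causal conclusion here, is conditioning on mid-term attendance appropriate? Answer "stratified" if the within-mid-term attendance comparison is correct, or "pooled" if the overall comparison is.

Curriculum Y is higher inside every mid-term attendance stratum but Curriculum X is higher in aggregate. Whether to stratify depends on how mid-term attendance relates to the teaching method.
Mid-term attendance is downstream of the teaching method. One should not condition on a consequence of treatment, so the overall rates are the right comparison.
Pooled: Curriculum X 62.0% vs Curriculum Y 39.7%; Curriculum X is higher overall.

pooled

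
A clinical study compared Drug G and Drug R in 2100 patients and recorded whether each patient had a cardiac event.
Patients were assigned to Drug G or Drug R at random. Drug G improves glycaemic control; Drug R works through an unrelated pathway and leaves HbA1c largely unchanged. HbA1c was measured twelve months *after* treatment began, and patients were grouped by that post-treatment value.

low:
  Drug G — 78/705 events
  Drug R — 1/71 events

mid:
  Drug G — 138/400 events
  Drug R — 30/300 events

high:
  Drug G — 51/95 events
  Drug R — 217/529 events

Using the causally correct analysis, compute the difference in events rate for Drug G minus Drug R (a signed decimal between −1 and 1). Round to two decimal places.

-0.05

Drug R is lower inside every HbA1c stratum but Drug G is lower in aggregate. Whether to stratify depends on how HbA1c relates to the drug.
HbA1c is recorded after the drug and is itself shifted by it — it sits on the causal path from drug to outcome. Conditioning on a mediator would strip out part of the effect we want; the pooled comparison gives the total causal effect.
The causal difference is the pooled difference: 0.223 − 0.276 = -0.053.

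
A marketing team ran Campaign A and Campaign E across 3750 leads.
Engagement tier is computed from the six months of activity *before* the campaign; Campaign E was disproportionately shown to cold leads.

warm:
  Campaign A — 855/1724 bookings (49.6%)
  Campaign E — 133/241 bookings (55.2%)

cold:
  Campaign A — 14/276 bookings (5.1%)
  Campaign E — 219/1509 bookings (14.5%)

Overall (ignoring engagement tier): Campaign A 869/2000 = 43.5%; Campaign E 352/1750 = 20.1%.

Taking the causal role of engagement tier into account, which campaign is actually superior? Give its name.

The imbalance in engagement tier arose from how leads were allocated, not from anything the campaign did; and engagement tier independently affects the outcome. The pooled gap is confounded — condition on engagement tier.
Within each level — warm: 49.6% vs 55.2%; cold: 5.1% vs 14.5% — Campaign E is higher every time.

Campaign E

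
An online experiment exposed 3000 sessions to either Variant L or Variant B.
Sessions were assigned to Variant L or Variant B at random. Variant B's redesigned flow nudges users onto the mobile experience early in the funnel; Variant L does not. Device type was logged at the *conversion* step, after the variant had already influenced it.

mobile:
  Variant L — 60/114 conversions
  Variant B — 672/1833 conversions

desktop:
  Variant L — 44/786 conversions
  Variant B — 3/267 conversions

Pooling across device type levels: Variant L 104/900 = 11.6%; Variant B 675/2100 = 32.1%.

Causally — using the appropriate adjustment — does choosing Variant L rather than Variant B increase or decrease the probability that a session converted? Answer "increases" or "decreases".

decreases

The device type-specific comparison favours Variant L throughout, but the pooled figures favour Variant B. The question is whether to condition on device type.
Stratifying would compare variants among sessions the variants themselves sorted into device type groups — a form of selection on an intermediate. The unconditioned pooled rates give the total causal effect.
Pooled: Variant L 11.6% vs Variant B 32.1%; Variant B is higher overall.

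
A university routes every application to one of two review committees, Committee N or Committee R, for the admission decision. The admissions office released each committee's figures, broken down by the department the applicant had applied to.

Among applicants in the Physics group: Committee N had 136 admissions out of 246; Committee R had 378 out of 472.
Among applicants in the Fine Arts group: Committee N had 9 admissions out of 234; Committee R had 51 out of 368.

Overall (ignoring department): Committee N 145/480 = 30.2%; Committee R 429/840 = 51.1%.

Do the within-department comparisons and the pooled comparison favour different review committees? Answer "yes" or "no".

no

Within each department level (Physics 55.3% vs 80.1%; Fine Arts 3.8% vs 13.9%), Committee R has the higher rate every time. Pooled: 30.2% vs 51.1% — Committee R has the higher rate overall. They agree.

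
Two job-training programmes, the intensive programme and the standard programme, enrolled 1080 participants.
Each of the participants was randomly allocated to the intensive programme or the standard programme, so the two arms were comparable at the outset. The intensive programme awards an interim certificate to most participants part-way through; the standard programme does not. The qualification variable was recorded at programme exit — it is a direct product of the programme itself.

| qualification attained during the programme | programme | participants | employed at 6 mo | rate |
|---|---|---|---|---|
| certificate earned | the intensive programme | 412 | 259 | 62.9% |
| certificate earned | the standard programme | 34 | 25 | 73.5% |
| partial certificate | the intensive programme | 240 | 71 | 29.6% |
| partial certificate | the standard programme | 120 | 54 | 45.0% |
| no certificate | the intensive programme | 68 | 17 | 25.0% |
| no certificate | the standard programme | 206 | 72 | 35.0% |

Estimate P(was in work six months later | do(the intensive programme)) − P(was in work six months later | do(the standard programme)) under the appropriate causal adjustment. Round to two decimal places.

Qualification attained during the programme is downstream of the programme. One should not condition on a consequence of treatment, so the overall rates are the right comparison.
The causal difference is the pooled difference: 0.482 − 0.419 = +0.062.

+0.06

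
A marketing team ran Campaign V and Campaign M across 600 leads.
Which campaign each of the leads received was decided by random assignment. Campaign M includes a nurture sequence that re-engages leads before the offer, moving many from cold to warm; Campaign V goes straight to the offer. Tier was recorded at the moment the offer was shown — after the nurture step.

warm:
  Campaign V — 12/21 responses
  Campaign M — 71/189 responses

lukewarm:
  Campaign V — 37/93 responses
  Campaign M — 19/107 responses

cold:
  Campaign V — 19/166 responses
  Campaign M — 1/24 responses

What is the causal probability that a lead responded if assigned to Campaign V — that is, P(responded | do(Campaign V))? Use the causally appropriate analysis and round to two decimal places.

0.24

Stratifying would compare campaigns among leads the campaigns themselves sorted into engagement tier groups — a form of selection on an intermediate. The unconditioned pooled rates give the total causal effect.
So P(outcome | do(Campaign V)) is just the pooled rate for Campaign V: 68/280 = 0.243.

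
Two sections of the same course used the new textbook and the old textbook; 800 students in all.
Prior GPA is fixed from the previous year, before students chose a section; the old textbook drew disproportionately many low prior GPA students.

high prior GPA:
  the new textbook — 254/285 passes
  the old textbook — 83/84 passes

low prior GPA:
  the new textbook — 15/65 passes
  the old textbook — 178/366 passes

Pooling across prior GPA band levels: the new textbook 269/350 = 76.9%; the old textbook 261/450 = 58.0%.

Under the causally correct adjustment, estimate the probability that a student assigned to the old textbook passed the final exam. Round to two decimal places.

The stratified and pooled comparisons disagree (the old textbook wins within each prior GPA band; the new textbook wins overall), so the answer turns on the causal role of prior GPA band.
Prior GPA band is set before the teaching method has any effect — it is not caused by the teaching method — and it independently drives the outcome. That makes it a confounder, so the causal comparison is within prior GPA band levels.
Standardising the old textbook to the population prior GPA band mix: 0.461·83/84 + 0.539·178/366 = 0.718.

0.72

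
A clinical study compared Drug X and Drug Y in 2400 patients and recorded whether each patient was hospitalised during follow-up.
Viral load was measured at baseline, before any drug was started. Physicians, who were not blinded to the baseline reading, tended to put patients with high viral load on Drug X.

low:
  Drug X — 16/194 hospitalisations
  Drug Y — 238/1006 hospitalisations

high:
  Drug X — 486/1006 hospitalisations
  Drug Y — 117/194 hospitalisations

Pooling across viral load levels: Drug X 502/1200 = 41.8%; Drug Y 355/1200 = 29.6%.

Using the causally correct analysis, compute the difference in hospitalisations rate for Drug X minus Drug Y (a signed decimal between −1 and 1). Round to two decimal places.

Nothing the drug does changes viral load; the imbalance is an allocation artefact. With viral load also predicting the outcome, the pooled figure is confounded, and the within-stratum comparison is the causal one.
Adjusting over the population distribution of viral load: 0.500·(0.082−0.237) + 0.500·(0.483−0.603) = -0.137.

-0.14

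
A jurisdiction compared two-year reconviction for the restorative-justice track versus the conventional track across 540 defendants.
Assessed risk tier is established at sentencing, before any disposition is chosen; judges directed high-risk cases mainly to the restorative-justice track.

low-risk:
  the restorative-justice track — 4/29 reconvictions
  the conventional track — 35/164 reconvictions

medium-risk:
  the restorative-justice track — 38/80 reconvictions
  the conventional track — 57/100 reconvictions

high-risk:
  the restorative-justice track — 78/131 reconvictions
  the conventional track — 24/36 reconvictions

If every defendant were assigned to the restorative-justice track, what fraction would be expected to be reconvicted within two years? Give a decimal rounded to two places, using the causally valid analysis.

0.39

The imbalance in assessed risk tier arose from how defendants were allocated, not from anything the disposition did; and assessed risk tier independently affects the outcome. The pooled gap is confounded — condition on assessed risk tier.
Standardising the restorative-justice track to the population assessed risk tier mix: 0.357·4/29 + 0.333·38/80 + 0.309·78/131 = 0.392.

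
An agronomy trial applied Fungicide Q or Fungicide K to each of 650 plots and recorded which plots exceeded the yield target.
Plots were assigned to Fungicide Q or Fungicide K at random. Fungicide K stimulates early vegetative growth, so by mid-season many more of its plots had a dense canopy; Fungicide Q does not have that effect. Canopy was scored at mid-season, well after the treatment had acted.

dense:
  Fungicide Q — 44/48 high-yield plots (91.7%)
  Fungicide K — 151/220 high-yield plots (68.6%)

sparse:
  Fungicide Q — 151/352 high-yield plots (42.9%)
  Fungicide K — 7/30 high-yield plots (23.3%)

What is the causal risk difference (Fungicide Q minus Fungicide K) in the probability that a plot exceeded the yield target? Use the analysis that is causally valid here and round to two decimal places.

Because the fungicide influences mid-season canopy, mid-season canopy is a post-treatment mediator, not a confounder. Stratifying on it would bias the estimate; the causal effect is the crude pooled difference.
The causal difference is the pooled difference: 0.487 − 0.632 = -0.144.

-0.14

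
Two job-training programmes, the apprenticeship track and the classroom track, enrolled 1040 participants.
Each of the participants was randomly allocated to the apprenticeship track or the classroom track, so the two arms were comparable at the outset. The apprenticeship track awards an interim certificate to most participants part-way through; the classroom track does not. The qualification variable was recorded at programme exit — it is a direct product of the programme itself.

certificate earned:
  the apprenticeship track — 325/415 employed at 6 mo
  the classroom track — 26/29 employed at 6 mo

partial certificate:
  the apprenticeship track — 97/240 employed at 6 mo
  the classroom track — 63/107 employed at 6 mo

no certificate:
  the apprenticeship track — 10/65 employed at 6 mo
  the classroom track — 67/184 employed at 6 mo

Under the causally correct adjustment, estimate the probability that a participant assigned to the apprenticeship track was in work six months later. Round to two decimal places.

The stratified and pooled comparisons disagree (the classroom track wins within each qualification attained during the programme; the apprenticeship track wins overall), so the answer turns on the causal role of qualification attained during the programme.
The distribution of qualification attained during the programme is itself part of what the programme does — it is an intermediate outcome. Holding it fixed would remove that part of the effect; the total effect is the pooled difference.
So P(outcome | do(the apprenticeship track)) is just the pooled rate for the apprenticeship track: 432/720 = 0.600.

0.60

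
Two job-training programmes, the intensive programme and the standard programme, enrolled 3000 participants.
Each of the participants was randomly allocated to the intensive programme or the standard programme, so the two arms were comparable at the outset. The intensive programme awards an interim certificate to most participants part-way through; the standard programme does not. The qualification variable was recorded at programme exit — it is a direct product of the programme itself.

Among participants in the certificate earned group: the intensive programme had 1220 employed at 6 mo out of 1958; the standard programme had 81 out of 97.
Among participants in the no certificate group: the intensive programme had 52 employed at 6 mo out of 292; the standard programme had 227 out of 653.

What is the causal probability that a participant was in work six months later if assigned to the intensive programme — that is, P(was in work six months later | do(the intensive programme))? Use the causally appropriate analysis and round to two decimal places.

Within every qualification attained during the programme level the standard programme has the higher rate, yet pooled the intensive programme does — Simpson's reversal.
Qualification attained during the programme is recorded after the programme and is itself shifted by it — it sits on the causal path from programme to outcome. Conditioning on a mediator would strip out part of the effect we want; the pooled comparison gives the total causal effect.
So P(outcome | do(the intensive programme)) is just the pooled rate for the intensive programme: 1272/2250 = 0.565.

0.57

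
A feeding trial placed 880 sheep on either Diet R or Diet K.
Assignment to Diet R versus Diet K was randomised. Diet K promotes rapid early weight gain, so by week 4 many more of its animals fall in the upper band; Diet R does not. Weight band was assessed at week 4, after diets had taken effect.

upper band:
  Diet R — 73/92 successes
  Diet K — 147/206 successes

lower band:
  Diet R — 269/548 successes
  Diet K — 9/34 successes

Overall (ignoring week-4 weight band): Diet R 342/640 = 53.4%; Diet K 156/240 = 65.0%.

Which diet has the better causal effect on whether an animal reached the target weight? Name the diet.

The distribution of week-4 weight band is itself part of what the diet does — it is an intermediate outcome. Holding it fixed would remove that part of the effect; the total effect is the pooled difference.
Pooled: Diet R 53.4% vs Diet K 65.0%; Diet K is higher overall.

Diet K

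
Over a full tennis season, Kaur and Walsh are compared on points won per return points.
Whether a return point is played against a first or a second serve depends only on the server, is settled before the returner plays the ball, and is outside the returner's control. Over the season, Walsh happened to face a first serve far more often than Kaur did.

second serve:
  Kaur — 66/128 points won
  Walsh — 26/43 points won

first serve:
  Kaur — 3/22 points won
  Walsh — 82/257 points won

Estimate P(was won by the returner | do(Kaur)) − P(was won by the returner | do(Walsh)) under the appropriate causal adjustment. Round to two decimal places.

Nothing the player does changes serve type; the imbalance is an allocation artefact. With serve type also predicting the outcome, the pooled figure is confounded, and the within-stratum comparison is the causal one.
Adjusting over the population distribution of serve type: 0.380·(0.516−0.605) + 0.620·(0.136−0.319) = -0.147.

-0.15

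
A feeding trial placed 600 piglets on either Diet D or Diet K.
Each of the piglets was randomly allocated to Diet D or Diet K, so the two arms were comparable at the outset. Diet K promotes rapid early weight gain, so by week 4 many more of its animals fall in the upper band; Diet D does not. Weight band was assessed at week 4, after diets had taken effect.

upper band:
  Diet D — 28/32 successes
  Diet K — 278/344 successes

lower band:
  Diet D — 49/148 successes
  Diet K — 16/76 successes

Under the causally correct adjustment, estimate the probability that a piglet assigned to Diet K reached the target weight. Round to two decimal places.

The stratified and pooled comparisons disagree (Diet D wins within each week-4 weight band; Diet K wins overall), so the answer turns on the causal role of week-4 weight band.
Week-4 weight band is recorded after the diet and is itself shifted by it — it sits on the causal path from diet to outcome. Conditioning on a mediator would strip out part of the effect we want; the pooled comparison gives the total causal effect.
So P(outcome | do(Diet K)) is just the pooled rate for Diet K: 294/420 = 0.700.

0.70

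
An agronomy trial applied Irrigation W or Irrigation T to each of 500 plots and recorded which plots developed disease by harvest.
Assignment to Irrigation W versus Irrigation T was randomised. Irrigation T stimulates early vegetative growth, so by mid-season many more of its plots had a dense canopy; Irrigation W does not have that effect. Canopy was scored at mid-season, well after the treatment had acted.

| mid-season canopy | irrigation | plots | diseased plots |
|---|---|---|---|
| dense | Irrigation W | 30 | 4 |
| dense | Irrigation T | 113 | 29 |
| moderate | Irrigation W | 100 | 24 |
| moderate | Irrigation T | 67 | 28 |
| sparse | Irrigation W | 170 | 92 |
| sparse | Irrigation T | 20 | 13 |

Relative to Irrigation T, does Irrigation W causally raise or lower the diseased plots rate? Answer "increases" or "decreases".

increases

The stratified and pooled comparisons disagree (Irrigation W wins within each mid-season canopy; Irrigation T wins overall), so the answer turns on the causal role of mid-season canopy.
Mid-season canopy is recorded after the irrigation and is itself shifted by it — it sits on the causal path from irrigation to outcome. Conditioning on a mediator would strip out part of the effect we want; the pooled comparison gives the total causal effect.
Pooled: Irrigation W 40.0% vs Irrigation T 35.0%; Irrigation T is lower overall.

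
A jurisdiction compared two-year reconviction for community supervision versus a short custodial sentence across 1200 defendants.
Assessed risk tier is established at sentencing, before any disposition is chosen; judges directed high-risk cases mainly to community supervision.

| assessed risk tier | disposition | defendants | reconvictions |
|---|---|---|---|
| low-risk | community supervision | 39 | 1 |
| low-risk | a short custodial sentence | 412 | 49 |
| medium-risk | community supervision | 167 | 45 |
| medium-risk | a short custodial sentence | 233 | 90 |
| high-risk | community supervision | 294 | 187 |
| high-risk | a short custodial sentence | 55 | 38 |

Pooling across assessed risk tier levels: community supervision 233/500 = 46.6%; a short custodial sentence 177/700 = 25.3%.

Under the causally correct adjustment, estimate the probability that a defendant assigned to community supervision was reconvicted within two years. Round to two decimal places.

0.28

Here assessed risk tier is a common cause — it drives both which disposition a case falls under and the outcome. The crude comparison mixes populations; the stratum-specific rates are the causally relevant ones.
Standardising community supervision to the population assessed risk tier mix: 0.376·1/39 + 0.333·45/167 + 0.291·187/294 = 0.284.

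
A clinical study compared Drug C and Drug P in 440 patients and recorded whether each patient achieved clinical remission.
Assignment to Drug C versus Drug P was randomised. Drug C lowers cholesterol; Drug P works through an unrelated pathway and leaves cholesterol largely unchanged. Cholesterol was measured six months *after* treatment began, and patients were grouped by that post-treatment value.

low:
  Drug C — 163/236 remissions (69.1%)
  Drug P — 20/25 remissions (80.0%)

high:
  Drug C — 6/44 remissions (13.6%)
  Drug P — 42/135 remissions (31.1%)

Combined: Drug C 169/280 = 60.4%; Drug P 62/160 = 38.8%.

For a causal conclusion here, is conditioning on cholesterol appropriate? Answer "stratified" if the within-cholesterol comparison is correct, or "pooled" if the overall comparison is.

pooled

The cholesterol-specific comparison favours Drug P throughout, but the pooled figures favour Drug C. The question is whether to condition on cholesterol.
Because the drug influences cholesterol, cholesterol is a post-treatment mediator, not a confounder. Stratifying on it would bias the estimate; the causal effect is the crude pooled difference.
Pooled: Drug C 60.4% vs Drug P 38.8%; Drug C is higher overall.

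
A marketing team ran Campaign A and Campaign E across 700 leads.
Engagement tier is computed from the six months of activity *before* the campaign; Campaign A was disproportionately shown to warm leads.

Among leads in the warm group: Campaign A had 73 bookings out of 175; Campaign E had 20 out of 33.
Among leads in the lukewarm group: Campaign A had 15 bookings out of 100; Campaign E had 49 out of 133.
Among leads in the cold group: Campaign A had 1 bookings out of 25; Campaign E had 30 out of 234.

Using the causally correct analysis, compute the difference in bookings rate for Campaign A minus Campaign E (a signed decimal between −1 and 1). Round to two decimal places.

-0.16

The engagement tier-specific comparison favours Campaign E throughout, but the pooled figures favour Campaign A. The question is whether to condition on engagement tier.
Engagement tier satisfies the back-door criterion: it is not a descendant of the campaign, and it blocks the spurious path from campaign to outcome. Adjusting for it (i.e., using the within-engagement tier rates) gives the causal effect.
Adjusting over the population distribution of engagement tier: 0.297·(0.417−0.606) + 0.333·(0.150−0.368) + 0.370·(0.040−0.128) = -0.161.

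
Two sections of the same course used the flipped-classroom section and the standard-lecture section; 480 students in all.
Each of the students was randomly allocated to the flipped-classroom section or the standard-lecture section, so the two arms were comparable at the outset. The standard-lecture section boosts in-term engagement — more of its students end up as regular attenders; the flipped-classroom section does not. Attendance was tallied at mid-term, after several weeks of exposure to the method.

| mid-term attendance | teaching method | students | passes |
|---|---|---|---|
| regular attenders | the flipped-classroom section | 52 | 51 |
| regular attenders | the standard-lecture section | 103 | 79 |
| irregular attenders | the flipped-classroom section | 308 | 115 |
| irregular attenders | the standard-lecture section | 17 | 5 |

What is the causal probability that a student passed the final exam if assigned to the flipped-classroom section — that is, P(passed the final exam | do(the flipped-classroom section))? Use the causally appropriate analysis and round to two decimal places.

Mid-term attendance here is a post-treatment variable shaped by the teaching method; conditioning on it would introduce bias rather than remove it. The overall comparison is the causal one.
So P(outcome | do(the flipped-classroom section)) is just the pooled rate for the flipped-classroom section: 166/360 = 0.461.

0.46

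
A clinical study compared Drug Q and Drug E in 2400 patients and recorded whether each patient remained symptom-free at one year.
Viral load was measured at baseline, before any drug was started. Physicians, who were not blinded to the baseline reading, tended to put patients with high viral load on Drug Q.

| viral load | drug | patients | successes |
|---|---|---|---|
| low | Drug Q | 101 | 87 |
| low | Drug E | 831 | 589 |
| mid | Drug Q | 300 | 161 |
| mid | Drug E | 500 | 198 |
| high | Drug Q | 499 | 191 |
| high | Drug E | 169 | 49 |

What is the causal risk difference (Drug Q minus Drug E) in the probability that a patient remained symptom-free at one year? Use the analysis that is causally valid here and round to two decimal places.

+0.13

Within every viral load level Drug Q has the higher rate, yet pooled Drug E does — Simpson's reversal.
Viral load satisfies the back-door criterion: it is not a descendant of the drug, and it blocks the spurious path from drug to outcome. Adjusting for it (i.e., using the within-viral load rates) gives the causal effect.
Adjusting over the population distribution of viral load: 0.388·(0.861−0.709) + 0.333·(0.537−0.396) + 0.278·(0.383−0.290) = +0.132.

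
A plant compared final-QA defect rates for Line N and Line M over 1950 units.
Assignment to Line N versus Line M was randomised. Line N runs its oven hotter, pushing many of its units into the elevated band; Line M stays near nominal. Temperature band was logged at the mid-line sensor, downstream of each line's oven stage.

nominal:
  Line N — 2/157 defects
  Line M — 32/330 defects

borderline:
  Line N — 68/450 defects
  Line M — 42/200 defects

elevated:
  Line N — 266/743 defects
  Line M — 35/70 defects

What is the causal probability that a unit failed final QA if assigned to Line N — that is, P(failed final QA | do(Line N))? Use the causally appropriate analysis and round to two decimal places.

Line N is lower inside every in-process temperature band stratum but Line M is lower in aggregate. Whether to stratify depends on how in-process temperature band relates to the line.
In-process temperature band is recorded after the line and is itself shifted by it — it sits on the causal path from line to outcome. Conditioning on a mediator would strip out part of the effect we want; the pooled comparison gives the total causal effect.
So P(outcome | do(Line N)) is just the pooled rate for Line N: 336/1350 = 0.249.

0.25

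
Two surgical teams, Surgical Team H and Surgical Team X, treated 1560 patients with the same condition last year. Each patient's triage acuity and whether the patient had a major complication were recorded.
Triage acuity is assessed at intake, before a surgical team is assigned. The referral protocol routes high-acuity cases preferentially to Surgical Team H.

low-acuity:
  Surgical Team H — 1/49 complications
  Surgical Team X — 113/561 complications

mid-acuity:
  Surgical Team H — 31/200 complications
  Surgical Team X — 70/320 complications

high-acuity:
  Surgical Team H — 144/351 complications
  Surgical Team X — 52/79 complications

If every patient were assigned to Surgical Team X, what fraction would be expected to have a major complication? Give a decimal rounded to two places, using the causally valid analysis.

Triage acuity satisfies the back-door criterion: it is not a descendant of the surgical team, and it blocks the spurious path from surgical team to outcome. Adjusting for it (i.e., using the within-triage acuity rates) gives the causal effect.
Standardising Surgical Team X to the population triage acuity mix: 0.391·113/561 + 0.333·70/320 + 0.276·52/79 = 0.333.

0.33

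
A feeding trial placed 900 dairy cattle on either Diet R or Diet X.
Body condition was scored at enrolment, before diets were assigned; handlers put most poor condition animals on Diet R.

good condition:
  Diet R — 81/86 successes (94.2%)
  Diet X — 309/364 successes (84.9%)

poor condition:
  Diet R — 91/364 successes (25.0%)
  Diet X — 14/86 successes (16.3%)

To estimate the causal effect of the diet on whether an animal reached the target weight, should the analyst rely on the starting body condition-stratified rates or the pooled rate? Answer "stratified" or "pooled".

stratified

Diet R is higher inside every starting body condition stratum but Diet X is higher in aggregate. Whether to stratify depends on how starting body condition relates to the diet.
Starting body condition differs across diets for reasons unrelated to any effect of the diet itself, and it separately predicts the outcome — a classic confounder. We must compare within starting body condition levels.
Within each level — good condition: 94.2% vs 84.9%; poor condition: 25.0% vs 16.3% — Diet R is higher every time.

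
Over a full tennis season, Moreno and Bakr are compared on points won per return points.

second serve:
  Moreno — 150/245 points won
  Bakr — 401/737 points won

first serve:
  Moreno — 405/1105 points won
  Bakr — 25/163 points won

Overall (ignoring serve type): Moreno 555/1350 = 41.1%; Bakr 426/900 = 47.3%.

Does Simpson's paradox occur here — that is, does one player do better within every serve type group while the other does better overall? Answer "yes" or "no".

yes

Within each serve type level (second serve 61.2% vs 54.4%; first serve 36.7% vs 15.3%), Moreno has the higher rate every time. Pooled: 41.1% vs 47.3% — Bakr has the higher rate overall. The two comparisons disagree.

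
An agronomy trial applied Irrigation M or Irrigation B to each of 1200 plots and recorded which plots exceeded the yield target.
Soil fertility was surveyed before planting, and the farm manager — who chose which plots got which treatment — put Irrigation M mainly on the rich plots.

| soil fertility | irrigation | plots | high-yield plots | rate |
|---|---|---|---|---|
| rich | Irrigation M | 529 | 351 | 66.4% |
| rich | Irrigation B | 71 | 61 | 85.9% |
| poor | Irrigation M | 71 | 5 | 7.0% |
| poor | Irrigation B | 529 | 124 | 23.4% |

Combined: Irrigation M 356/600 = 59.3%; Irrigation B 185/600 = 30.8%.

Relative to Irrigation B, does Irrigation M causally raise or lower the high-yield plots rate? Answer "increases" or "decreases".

Nothing the irrigation does changes soil fertility; the imbalance is an allocation artefact. With soil fertility also predicting the outcome, the pooled figure is confounded, and the within-stratum comparison is the causal one.
Within each level — rich: 66.4% vs 85.9%; poor: 7.0% vs 23.4% — Irrigation B is higher every time.

decreases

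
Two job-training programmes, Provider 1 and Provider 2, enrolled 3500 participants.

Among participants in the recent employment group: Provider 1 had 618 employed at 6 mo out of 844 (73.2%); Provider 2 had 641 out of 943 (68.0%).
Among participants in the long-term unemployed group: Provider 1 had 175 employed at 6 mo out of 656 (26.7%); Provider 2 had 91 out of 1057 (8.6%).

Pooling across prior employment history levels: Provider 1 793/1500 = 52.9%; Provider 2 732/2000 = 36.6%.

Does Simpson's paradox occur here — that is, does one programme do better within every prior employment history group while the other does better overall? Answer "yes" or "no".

no

Within each prior employment history level (recent employment 73.2% vs 68.0%; long-term unemployed 26.7% vs 8.6%), Provider 1 has the higher rate every time. Pooled: 52.9% vs 36.6% — Provider 1 has the higher rate overall. They agree.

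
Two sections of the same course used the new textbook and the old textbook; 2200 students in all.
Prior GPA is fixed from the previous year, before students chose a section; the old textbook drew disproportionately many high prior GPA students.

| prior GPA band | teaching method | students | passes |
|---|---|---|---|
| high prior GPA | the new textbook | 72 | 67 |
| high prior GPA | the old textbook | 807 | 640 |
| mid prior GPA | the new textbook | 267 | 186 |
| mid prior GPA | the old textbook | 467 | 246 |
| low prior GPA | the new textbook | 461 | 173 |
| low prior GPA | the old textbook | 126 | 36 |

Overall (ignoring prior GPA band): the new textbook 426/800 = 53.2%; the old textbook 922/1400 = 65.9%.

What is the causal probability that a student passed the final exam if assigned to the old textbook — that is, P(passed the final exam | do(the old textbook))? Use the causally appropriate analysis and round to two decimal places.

0.57

Nothing the teaching method does changes prior GPA band; the imbalance is an allocation artefact. With prior GPA band also predicting the outcome, the pooled figure is confounded, and the within-stratum comparison is the causal one.
Standardising the old textbook to the population prior GPA band mix: 0.400·640/807 + 0.334·246/467 + 0.267·36/126 = 0.569.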